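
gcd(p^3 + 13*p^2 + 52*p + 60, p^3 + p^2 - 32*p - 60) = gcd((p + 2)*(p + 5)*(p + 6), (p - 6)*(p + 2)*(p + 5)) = p^2 + 7*p + 10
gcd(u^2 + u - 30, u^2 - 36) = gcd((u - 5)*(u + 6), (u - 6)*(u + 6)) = u + 6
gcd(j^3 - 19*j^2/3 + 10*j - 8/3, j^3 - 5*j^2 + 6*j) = j - 2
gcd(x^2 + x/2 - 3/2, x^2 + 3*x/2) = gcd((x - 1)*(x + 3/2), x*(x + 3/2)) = x + 3/2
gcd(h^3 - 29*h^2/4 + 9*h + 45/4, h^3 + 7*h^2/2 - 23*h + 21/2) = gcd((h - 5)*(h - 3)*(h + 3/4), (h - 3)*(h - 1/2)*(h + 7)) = h - 3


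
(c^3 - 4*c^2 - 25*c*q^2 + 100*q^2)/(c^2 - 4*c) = c - 25*q^2/c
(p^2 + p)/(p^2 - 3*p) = (p + 1)/(p - 3)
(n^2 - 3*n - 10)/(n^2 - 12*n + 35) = (n + 2)/(n - 7)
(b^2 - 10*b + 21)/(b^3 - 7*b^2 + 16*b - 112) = (b - 3)/(b^2 + 16)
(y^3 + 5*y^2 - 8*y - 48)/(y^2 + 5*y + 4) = (y^2 + y - 12)/(y + 1)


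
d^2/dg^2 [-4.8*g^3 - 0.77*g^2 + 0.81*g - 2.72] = -28.8*g - 1.54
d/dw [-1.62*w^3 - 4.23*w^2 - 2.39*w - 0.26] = -4.86*w^2 - 8.46*w - 2.39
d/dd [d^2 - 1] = 2*d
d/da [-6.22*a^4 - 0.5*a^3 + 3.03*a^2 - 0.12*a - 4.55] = -24.88*a^3 - 1.5*a^2 + 6.06*a - 0.12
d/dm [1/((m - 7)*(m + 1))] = 2*(3 - m)/(m^4 - 12*m^3 + 22*m^2 + 84*m + 49)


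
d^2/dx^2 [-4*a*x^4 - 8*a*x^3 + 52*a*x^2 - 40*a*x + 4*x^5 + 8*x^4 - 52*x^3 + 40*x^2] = -48*a*x^2 - 48*a*x + 104*a + 80*x^3 + 96*x^2 - 312*x + 80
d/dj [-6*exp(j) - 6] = -6*exp(j)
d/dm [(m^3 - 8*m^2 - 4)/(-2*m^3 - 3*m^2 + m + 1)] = (-19*m^4 + 2*m^3 - 29*m^2 - 40*m + 4)/(4*m^6 + 12*m^5 + 5*m^4 - 10*m^3 - 5*m^2 + 2*m + 1)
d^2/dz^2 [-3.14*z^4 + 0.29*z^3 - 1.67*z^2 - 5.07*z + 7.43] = -37.68*z^2 + 1.74*z - 3.34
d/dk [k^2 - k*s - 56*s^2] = 2*k - s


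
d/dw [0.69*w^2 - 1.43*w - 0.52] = 1.38*w - 1.43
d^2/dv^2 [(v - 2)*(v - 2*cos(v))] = 2*(v - 2)*cos(v) + 4*sin(v) + 2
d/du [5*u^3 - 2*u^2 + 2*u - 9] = 15*u^2 - 4*u + 2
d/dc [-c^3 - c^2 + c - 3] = -3*c^2 - 2*c + 1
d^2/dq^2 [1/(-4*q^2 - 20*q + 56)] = (q^2 + 5*q - (2*q + 5)^2 - 14)/(2*(q^2 + 5*q - 14)^3)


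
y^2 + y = y*(y + 1)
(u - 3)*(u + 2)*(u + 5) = u^3 + 4*u^2 - 11*u - 30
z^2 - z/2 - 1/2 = (z - 1)*(z + 1/2)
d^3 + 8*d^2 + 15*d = d*(d + 3)*(d + 5)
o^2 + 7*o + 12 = (o + 3)*(o + 4)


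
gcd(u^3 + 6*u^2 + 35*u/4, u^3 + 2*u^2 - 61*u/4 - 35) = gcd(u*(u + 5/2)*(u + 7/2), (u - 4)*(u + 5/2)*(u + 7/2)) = u^2 + 6*u + 35/4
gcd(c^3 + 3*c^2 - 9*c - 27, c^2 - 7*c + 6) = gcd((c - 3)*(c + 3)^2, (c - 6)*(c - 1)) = 1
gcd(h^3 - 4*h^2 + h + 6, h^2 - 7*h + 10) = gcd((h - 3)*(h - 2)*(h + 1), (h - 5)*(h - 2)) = h - 2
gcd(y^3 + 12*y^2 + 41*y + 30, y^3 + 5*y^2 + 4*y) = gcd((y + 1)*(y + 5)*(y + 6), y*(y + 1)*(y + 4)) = y + 1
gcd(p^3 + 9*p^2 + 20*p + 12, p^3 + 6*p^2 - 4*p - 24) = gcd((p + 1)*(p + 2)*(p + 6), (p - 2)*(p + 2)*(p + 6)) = p^2 + 8*p + 12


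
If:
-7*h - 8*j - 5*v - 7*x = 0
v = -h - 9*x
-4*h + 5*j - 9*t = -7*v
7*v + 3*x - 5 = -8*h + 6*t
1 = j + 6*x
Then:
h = 1051/1081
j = 331/1081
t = -5927/3243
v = -2176/1081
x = 125/1081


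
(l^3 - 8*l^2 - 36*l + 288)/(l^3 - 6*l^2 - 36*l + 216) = (l - 8)/(l - 6)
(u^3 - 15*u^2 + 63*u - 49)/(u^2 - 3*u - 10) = (-u^3 + 15*u^2 - 63*u + 49)/(-u^2 + 3*u + 10)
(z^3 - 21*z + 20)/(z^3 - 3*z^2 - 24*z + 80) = (z - 1)/(z - 4)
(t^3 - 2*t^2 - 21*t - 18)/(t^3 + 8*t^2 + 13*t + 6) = (t^2 - 3*t - 18)/(t^2 + 7*t + 6)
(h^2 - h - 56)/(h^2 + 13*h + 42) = (h - 8)/(h + 6)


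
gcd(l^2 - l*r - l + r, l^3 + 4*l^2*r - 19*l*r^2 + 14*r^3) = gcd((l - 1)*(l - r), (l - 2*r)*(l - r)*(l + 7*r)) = -l + r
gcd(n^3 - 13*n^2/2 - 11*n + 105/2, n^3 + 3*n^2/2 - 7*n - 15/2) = n^2 + n/2 - 15/2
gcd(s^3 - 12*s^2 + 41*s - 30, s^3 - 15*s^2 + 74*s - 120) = s^2 - 11*s + 30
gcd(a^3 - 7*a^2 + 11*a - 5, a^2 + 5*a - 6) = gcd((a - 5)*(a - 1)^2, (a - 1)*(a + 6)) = a - 1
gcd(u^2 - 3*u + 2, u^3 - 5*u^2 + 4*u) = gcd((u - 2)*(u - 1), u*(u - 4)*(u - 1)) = u - 1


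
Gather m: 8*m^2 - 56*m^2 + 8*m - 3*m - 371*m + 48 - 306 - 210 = -48*m^2 - 366*m - 468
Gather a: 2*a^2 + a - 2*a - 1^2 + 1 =2*a^2 - a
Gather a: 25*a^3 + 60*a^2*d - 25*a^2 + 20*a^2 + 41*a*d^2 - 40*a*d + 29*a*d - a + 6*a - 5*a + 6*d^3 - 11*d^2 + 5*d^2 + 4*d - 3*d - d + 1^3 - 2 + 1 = 25*a^3 + a^2*(60*d - 5) + a*(41*d^2 - 11*d) + 6*d^3 - 6*d^2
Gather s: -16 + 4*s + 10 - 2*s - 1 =2*s - 7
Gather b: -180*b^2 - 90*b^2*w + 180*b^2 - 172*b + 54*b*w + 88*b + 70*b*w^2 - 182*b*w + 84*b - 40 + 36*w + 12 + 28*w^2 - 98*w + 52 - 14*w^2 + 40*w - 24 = -90*b^2*w + b*(70*w^2 - 128*w) + 14*w^2 - 22*w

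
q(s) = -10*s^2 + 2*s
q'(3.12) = -60.40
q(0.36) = -0.58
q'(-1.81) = 38.20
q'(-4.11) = 84.20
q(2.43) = -54.19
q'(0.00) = 2.00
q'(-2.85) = 59.00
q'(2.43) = -46.60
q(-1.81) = -36.38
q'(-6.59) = 133.80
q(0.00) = 0.00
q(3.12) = -91.10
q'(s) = 2 - 20*s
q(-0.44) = -2.82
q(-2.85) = -86.92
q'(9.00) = -178.00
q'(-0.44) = 10.80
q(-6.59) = -447.46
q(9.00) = -792.00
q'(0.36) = -5.20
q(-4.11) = -177.14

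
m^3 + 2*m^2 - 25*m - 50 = (m - 5)*(m + 2)*(m + 5)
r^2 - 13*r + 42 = (r - 7)*(r - 6)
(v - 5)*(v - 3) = v^2 - 8*v + 15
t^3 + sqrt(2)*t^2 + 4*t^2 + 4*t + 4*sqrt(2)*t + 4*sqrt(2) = (t + 2)^2*(t + sqrt(2))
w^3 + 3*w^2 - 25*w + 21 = (w - 3)*(w - 1)*(w + 7)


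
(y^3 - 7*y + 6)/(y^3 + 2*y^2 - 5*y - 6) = (y - 1)/(y + 1)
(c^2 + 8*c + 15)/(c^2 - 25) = (c + 3)/(c - 5)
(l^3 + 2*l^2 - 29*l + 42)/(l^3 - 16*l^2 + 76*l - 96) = (l^2 + 4*l - 21)/(l^2 - 14*l + 48)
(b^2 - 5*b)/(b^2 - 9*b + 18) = b*(b - 5)/(b^2 - 9*b + 18)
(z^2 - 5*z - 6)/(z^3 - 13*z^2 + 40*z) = (z^2 - 5*z - 6)/(z*(z^2 - 13*z + 40))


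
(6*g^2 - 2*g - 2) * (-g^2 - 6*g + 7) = -6*g^4 - 34*g^3 + 56*g^2 - 2*g - 14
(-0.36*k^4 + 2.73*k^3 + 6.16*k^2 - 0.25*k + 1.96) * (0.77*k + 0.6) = -0.2772*k^5 + 1.8861*k^4 + 6.3812*k^3 + 3.5035*k^2 + 1.3592*k + 1.176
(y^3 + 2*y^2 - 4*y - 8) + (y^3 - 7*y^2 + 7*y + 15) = 2*y^3 - 5*y^2 + 3*y + 7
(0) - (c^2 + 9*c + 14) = -c^2 - 9*c - 14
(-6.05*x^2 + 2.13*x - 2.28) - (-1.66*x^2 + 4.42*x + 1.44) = -4.39*x^2 - 2.29*x - 3.72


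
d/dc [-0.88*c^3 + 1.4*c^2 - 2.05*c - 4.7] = -2.64*c^2 + 2.8*c - 2.05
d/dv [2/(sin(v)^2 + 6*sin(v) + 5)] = -4*(sin(v) + 3)*cos(v)/(sin(v)^2 + 6*sin(v) + 5)^2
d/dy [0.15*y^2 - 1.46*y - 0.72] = 0.3*y - 1.46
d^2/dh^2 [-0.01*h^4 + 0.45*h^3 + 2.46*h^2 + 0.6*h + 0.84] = -0.12*h^2 + 2.7*h + 4.92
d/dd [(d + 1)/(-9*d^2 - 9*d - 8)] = (9*d^2 + 18*d + 1)/(81*d^4 + 162*d^3 + 225*d^2 + 144*d + 64)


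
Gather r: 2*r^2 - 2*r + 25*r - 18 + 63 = 2*r^2 + 23*r + 45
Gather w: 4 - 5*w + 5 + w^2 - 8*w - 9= w^2 - 13*w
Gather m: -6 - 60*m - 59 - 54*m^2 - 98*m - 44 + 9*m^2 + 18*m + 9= -45*m^2 - 140*m - 100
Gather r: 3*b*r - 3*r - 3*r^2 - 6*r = -3*r^2 + r*(3*b - 9)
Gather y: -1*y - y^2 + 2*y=-y^2 + y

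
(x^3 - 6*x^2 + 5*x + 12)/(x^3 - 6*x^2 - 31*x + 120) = (x^2 - 3*x - 4)/(x^2 - 3*x - 40)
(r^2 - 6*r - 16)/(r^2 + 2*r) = (r - 8)/r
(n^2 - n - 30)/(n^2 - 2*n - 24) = (n + 5)/(n + 4)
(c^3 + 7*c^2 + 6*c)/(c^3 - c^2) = (c^2 + 7*c + 6)/(c*(c - 1))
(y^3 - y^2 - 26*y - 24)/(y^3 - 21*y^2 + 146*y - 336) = (y^2 + 5*y + 4)/(y^2 - 15*y + 56)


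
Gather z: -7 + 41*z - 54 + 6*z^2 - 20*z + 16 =6*z^2 + 21*z - 45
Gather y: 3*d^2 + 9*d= 3*d^2 + 9*d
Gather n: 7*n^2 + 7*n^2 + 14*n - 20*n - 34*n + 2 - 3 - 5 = 14*n^2 - 40*n - 6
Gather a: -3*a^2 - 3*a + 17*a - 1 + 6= -3*a^2 + 14*a + 5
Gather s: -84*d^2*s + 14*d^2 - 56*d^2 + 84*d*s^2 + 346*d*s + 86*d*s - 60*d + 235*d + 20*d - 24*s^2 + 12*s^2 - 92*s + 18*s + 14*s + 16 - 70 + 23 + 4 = -42*d^2 + 195*d + s^2*(84*d - 12) + s*(-84*d^2 + 432*d - 60) - 27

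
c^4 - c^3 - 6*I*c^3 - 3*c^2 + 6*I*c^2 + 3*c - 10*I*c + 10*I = (c - 1)*(c - 5*I)*(c - 2*I)*(c + I)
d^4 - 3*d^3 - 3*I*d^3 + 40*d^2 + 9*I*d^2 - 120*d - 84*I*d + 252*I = (d - 3)*(d - 7*I)*(d - 2*I)*(d + 6*I)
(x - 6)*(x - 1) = x^2 - 7*x + 6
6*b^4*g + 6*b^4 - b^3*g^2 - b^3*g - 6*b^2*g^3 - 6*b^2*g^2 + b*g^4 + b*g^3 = (-6*b + g)*(-b + g)*(b + g)*(b*g + b)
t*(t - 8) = t^2 - 8*t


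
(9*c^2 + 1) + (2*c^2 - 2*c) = 11*c^2 - 2*c + 1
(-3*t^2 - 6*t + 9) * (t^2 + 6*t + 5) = -3*t^4 - 24*t^3 - 42*t^2 + 24*t + 45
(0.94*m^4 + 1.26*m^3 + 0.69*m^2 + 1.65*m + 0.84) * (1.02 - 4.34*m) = -4.0796*m^5 - 4.5096*m^4 - 1.7094*m^3 - 6.4572*m^2 - 1.9626*m + 0.8568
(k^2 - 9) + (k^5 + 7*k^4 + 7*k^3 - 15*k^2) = k^5 + 7*k^4 + 7*k^3 - 14*k^2 - 9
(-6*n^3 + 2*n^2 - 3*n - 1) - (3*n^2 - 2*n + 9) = -6*n^3 - n^2 - n - 10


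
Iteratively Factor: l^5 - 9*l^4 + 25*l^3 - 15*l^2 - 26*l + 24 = (l - 1)*(l^4 - 8*l^3 + 17*l^2 + 2*l - 24) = (l - 3)*(l - 1)*(l^3 - 5*l^2 + 2*l + 8) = (l - 3)*(l - 1)*(l + 1)*(l^2 - 6*l + 8) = (l - 3)*(l - 2)*(l - 1)*(l + 1)*(l - 4)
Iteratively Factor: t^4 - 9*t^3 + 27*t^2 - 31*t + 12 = (t - 1)*(t^3 - 8*t^2 + 19*t - 12) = (t - 1)^2*(t^2 - 7*t + 12) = (t - 4)*(t - 1)^2*(t - 3)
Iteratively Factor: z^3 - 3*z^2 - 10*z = (z - 5)*(z^2 + 2*z) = z*(z - 5)*(z + 2)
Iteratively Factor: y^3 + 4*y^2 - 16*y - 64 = (y + 4)*(y^2 - 16) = (y + 4)^2*(y - 4)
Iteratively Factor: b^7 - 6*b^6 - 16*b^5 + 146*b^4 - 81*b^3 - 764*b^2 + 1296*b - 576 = (b - 1)*(b^6 - 5*b^5 - 21*b^4 + 125*b^3 + 44*b^2 - 720*b + 576) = (b - 4)*(b - 1)*(b^5 - b^4 - 25*b^3 + 25*b^2 + 144*b - 144) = (b - 4)*(b - 1)*(b + 4)*(b^4 - 5*b^3 - 5*b^2 + 45*b - 36) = (b - 4)*(b - 1)*(b + 3)*(b + 4)*(b^3 - 8*b^2 + 19*b - 12) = (b - 4)*(b - 1)^2*(b + 3)*(b + 4)*(b^2 - 7*b + 12) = (b - 4)^2*(b - 1)^2*(b + 3)*(b + 4)*(b - 3)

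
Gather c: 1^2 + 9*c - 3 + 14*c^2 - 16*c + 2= 14*c^2 - 7*c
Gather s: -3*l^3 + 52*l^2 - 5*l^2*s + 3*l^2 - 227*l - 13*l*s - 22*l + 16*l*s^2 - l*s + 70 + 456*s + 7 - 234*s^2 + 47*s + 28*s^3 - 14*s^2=-3*l^3 + 55*l^2 - 249*l + 28*s^3 + s^2*(16*l - 248) + s*(-5*l^2 - 14*l + 503) + 77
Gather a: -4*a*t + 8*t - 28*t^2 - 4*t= -4*a*t - 28*t^2 + 4*t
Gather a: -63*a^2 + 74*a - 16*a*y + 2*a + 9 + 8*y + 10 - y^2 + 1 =-63*a^2 + a*(76 - 16*y) - y^2 + 8*y + 20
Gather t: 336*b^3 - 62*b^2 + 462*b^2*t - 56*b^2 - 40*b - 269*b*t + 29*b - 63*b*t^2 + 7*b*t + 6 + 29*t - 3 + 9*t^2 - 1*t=336*b^3 - 118*b^2 - 11*b + t^2*(9 - 63*b) + t*(462*b^2 - 262*b + 28) + 3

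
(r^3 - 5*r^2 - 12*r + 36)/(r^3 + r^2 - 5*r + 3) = (r^2 - 8*r + 12)/(r^2 - 2*r + 1)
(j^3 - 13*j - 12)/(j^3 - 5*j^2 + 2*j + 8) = (j + 3)/(j - 2)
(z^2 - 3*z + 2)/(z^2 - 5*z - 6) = (-z^2 + 3*z - 2)/(-z^2 + 5*z + 6)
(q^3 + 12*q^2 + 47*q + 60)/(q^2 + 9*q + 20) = q + 3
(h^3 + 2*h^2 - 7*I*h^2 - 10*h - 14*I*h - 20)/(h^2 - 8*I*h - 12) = (h^2 + h*(2 - 5*I) - 10*I)/(h - 6*I)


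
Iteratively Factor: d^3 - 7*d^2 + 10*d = (d)*(d^2 - 7*d + 10) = d*(d - 5)*(d - 2)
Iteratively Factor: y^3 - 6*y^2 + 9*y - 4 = (y - 1)*(y^2 - 5*y + 4) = (y - 1)^2*(y - 4)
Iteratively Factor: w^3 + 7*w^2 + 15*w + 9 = (w + 3)*(w^2 + 4*w + 3) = (w + 3)^2*(w + 1)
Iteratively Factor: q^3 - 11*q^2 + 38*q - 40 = (q - 2)*(q^2 - 9*q + 20) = (q - 5)*(q - 2)*(q - 4)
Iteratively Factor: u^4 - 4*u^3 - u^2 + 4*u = (u)*(u^3 - 4*u^2 - u + 4) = u*(u - 1)*(u^2 - 3*u - 4) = u*(u - 1)*(u + 1)*(u - 4)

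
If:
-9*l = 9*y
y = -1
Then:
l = 1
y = -1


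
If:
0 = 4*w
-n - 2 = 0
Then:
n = -2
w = 0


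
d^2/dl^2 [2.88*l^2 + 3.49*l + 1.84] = 5.76000000000000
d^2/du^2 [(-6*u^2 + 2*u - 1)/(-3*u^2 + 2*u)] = 2*(18*u^3 + 27*u^2 - 18*u + 4)/(u^3*(27*u^3 - 54*u^2 + 36*u - 8))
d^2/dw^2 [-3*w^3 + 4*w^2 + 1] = 8 - 18*w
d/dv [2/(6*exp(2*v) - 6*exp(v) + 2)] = (3 - 6*exp(v))*exp(v)/(3*exp(2*v) - 3*exp(v) + 1)^2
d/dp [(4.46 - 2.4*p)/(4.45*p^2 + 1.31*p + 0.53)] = (10.68*p^2 - 39.694*p - 7.1146)/(19.8025*p^4 + 11.659*p^3 + 6.4331*p^2 + 1.3886*p + 0.2809)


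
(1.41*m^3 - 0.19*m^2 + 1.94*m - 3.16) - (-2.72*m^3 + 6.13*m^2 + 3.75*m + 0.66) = 4.13*m^3 - 6.32*m^2 - 1.81*m - 3.82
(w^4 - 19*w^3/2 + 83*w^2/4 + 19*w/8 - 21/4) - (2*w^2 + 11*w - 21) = w^4 - 19*w^3/2 + 75*w^2/4 - 69*w/8 + 63/4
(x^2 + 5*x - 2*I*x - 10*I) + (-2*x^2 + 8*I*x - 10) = -x^2 + 5*x + 6*I*x - 10 - 10*I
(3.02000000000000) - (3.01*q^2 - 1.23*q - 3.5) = -3.01*q^2 + 1.23*q + 6.52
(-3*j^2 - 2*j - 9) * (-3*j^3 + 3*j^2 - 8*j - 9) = 9*j^5 - 3*j^4 + 45*j^3 + 16*j^2 + 90*j + 81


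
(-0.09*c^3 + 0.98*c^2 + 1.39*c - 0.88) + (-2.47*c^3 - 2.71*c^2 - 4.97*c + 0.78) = -2.56*c^3 - 1.73*c^2 - 3.58*c - 0.1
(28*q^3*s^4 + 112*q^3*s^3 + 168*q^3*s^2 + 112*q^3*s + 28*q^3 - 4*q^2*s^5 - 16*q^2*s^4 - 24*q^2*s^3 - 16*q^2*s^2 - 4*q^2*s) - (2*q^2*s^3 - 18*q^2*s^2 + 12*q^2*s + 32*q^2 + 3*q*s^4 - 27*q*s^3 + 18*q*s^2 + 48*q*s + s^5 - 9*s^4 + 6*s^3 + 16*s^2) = 28*q^3*s^4 + 112*q^3*s^3 + 168*q^3*s^2 + 112*q^3*s + 28*q^3 - 4*q^2*s^5 - 16*q^2*s^4 - 26*q^2*s^3 + 2*q^2*s^2 - 16*q^2*s - 32*q^2 - 3*q*s^4 + 27*q*s^3 - 18*q*s^2 - 48*q*s - s^5 + 9*s^4 - 6*s^3 - 16*s^2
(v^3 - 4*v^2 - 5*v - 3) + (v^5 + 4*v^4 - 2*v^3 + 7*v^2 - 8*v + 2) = v^5 + 4*v^4 - v^3 + 3*v^2 - 13*v - 1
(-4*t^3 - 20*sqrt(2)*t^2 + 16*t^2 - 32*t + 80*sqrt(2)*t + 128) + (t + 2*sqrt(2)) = -4*t^3 - 20*sqrt(2)*t^2 + 16*t^2 - 31*t + 80*sqrt(2)*t + 2*sqrt(2) + 128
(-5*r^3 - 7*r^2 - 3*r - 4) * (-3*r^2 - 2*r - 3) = 15*r^5 + 31*r^4 + 38*r^3 + 39*r^2 + 17*r + 12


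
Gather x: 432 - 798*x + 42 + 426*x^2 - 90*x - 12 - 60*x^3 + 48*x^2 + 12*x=-60*x^3 + 474*x^2 - 876*x + 462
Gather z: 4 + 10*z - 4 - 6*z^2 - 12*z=-6*z^2 - 2*z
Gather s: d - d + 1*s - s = 0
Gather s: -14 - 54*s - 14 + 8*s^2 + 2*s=8*s^2 - 52*s - 28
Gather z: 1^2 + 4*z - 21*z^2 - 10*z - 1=-21*z^2 - 6*z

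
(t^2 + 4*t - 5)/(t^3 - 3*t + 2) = (t + 5)/(t^2 + t - 2)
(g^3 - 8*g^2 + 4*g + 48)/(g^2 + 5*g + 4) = (g^3 - 8*g^2 + 4*g + 48)/(g^2 + 5*g + 4)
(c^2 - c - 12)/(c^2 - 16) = (c + 3)/(c + 4)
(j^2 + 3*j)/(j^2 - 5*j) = (j + 3)/(j - 5)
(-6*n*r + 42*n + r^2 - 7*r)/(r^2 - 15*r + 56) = (-6*n + r)/(r - 8)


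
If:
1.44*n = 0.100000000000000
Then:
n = 0.07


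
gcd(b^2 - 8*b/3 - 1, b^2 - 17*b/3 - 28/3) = 1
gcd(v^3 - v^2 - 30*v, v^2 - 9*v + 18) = v - 6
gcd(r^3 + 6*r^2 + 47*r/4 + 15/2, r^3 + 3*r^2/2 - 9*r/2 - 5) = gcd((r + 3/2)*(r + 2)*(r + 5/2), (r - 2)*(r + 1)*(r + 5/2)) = r + 5/2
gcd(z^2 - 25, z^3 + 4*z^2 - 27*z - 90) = z - 5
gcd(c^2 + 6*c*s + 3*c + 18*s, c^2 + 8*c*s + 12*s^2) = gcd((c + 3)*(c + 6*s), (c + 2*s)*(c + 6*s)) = c + 6*s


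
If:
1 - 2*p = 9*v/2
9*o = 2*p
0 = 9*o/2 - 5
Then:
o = 10/9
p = 5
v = -2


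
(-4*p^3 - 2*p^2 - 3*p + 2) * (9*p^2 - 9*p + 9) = -36*p^5 + 18*p^4 - 45*p^3 + 27*p^2 - 45*p + 18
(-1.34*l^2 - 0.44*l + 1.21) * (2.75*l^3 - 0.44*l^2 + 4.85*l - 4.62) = -3.685*l^5 - 0.6204*l^4 - 2.9779*l^3 + 3.5244*l^2 + 7.9013*l - 5.5902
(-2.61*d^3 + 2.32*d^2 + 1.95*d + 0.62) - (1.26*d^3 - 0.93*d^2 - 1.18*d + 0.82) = -3.87*d^3 + 3.25*d^2 + 3.13*d - 0.2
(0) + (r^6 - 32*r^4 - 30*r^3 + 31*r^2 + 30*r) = r^6 - 32*r^4 - 30*r^3 + 31*r^2 + 30*r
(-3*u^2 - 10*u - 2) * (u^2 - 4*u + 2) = -3*u^4 + 2*u^3 + 32*u^2 - 12*u - 4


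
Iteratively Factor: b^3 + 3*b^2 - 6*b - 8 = (b - 2)*(b^2 + 5*b + 4) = (b - 2)*(b + 4)*(b + 1)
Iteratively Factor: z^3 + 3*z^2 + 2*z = (z + 1)*(z^2 + 2*z) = z*(z + 1)*(z + 2)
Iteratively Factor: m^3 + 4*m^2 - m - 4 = (m - 1)*(m^2 + 5*m + 4) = (m - 1)*(m + 4)*(m + 1)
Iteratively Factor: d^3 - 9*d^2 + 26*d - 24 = (d - 4)*(d^2 - 5*d + 6) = (d - 4)*(d - 3)*(d - 2)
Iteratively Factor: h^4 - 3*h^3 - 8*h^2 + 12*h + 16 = (h + 1)*(h^3 - 4*h^2 - 4*h + 16) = (h + 1)*(h + 2)*(h^2 - 6*h + 8) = (h - 4)*(h + 1)*(h + 2)*(h - 2)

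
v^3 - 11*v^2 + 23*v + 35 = (v - 7)*(v - 5)*(v + 1)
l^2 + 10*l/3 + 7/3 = (l + 1)*(l + 7/3)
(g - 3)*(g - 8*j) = g^2 - 8*g*j - 3*g + 24*j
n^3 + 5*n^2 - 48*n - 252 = (n - 7)*(n + 6)^2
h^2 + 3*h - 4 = (h - 1)*(h + 4)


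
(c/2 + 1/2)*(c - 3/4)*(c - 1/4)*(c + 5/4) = c^4/2 + 5*c^3/8 - 13*c^2/32 - 53*c/128 + 15/128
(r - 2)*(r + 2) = r^2 - 4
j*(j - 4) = j^2 - 4*j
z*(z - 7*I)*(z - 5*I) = z^3 - 12*I*z^2 - 35*z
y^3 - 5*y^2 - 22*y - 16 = (y - 8)*(y + 1)*(y + 2)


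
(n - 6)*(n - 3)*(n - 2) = n^3 - 11*n^2 + 36*n - 36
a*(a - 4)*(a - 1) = a^3 - 5*a^2 + 4*a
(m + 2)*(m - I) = m^2 + 2*m - I*m - 2*I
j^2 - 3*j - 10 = (j - 5)*(j + 2)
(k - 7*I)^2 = k^2 - 14*I*k - 49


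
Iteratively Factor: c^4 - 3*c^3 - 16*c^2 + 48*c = (c + 4)*(c^3 - 7*c^2 + 12*c) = c*(c + 4)*(c^2 - 7*c + 12) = c*(c - 4)*(c + 4)*(c - 3)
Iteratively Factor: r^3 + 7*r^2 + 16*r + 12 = (r + 2)*(r^2 + 5*r + 6) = (r + 2)^2*(r + 3)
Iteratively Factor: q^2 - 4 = (q + 2)*(q - 2)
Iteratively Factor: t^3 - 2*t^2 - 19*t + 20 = (t - 1)*(t^2 - t - 20) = (t - 5)*(t - 1)*(t + 4)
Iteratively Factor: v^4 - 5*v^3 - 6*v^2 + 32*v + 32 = (v + 1)*(v^3 - 6*v^2 + 32) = (v - 4)*(v + 1)*(v^2 - 2*v - 8) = (v - 4)*(v + 1)*(v + 2)*(v - 4)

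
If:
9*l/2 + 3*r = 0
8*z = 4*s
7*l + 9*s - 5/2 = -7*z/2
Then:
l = 5/14 - 43*z/14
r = 129*z/28 - 15/28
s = 2*z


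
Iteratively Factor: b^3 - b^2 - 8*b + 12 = (b - 2)*(b^2 + b - 6) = (b - 2)*(b + 3)*(b - 2)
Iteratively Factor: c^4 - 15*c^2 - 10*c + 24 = (c + 2)*(c^3 - 2*c^2 - 11*c + 12) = (c - 1)*(c + 2)*(c^2 - c - 12) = (c - 1)*(c + 2)*(c + 3)*(c - 4)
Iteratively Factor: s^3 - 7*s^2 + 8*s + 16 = (s - 4)*(s^2 - 3*s - 4) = (s - 4)^2*(s + 1)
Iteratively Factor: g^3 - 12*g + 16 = (g - 2)*(g^2 + 2*g - 8) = (g - 2)^2*(g + 4)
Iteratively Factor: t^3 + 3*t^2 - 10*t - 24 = (t - 3)*(t^2 + 6*t + 8) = (t - 3)*(t + 4)*(t + 2)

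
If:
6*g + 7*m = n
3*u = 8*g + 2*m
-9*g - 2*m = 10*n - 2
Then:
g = 36*u/73 - 2/219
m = 8/219 - 69*u/146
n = 44/219 - 51*u/146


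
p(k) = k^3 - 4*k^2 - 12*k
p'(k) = 3*k^2 - 8*k - 12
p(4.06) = -47.73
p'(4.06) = 4.97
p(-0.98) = 6.98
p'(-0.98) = -1.28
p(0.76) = -10.99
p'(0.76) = -16.35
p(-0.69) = 6.05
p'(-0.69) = -5.05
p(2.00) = -32.00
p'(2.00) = -16.00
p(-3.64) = -57.55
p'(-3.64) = 56.87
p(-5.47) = -217.71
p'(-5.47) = 121.52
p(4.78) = -39.54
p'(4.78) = 18.31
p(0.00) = 0.00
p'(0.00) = -12.00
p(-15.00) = -4095.00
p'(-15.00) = 783.00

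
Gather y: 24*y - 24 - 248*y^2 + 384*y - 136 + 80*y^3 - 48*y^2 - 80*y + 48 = 80*y^3 - 296*y^2 + 328*y - 112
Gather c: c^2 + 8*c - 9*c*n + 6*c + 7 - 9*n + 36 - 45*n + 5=c^2 + c*(14 - 9*n) - 54*n + 48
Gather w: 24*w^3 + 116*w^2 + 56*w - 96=24*w^3 + 116*w^2 + 56*w - 96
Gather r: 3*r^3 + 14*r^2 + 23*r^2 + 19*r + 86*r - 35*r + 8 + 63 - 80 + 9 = 3*r^3 + 37*r^2 + 70*r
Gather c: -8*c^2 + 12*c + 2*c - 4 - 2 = -8*c^2 + 14*c - 6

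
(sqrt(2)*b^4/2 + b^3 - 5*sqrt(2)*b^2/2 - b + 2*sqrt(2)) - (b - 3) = sqrt(2)*b^4/2 + b^3 - 5*sqrt(2)*b^2/2 - 2*b + 2*sqrt(2) + 3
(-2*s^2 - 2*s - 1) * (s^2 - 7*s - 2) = -2*s^4 + 12*s^3 + 17*s^2 + 11*s + 2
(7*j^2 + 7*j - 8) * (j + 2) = 7*j^3 + 21*j^2 + 6*j - 16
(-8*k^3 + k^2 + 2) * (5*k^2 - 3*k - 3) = -40*k^5 + 29*k^4 + 21*k^3 + 7*k^2 - 6*k - 6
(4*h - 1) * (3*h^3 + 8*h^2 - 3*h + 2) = 12*h^4 + 29*h^3 - 20*h^2 + 11*h - 2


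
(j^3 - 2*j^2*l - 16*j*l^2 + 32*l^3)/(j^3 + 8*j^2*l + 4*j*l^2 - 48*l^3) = (j - 4*l)/(j + 6*l)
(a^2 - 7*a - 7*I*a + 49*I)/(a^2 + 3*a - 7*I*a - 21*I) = (a - 7)/(a + 3)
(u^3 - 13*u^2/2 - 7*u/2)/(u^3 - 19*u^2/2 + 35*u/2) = (2*u + 1)/(2*u - 5)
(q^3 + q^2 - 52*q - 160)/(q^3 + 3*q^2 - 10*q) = (q^2 - 4*q - 32)/(q*(q - 2))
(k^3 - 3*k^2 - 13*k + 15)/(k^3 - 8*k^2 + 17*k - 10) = (k + 3)/(k - 2)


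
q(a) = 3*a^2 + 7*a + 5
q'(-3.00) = -11.00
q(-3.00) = 11.00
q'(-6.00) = -29.00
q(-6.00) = 71.00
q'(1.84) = 18.04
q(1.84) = 28.04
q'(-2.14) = -5.84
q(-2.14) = 3.76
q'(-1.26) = -0.56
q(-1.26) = 0.94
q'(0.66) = 10.96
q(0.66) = 10.93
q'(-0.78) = 2.32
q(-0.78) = 1.37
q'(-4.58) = -20.48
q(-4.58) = 35.87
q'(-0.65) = 3.10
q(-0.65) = 1.72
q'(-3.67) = -15.02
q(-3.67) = 19.72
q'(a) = 6*a + 7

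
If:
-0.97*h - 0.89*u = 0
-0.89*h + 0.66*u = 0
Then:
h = 0.00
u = 0.00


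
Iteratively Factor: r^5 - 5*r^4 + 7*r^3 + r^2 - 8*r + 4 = (r + 1)*(r^4 - 6*r^3 + 13*r^2 - 12*r + 4) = (r - 2)*(r + 1)*(r^3 - 4*r^2 + 5*r - 2) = (r - 2)^2*(r + 1)*(r^2 - 2*r + 1) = (r - 2)^2*(r - 1)*(r + 1)*(r - 1)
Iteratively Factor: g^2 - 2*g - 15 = (g + 3)*(g - 5)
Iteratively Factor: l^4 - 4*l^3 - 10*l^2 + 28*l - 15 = (l - 1)*(l^3 - 3*l^2 - 13*l + 15) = (l - 1)*(l + 3)*(l^2 - 6*l + 5) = (l - 5)*(l - 1)*(l + 3)*(l - 1)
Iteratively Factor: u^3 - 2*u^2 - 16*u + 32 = (u - 2)*(u^2 - 16) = (u - 2)*(u + 4)*(u - 4)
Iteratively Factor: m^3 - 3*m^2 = (m)*(m^2 - 3*m) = m*(m - 3)*(m)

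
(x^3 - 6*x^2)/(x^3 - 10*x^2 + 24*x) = x/(x - 4)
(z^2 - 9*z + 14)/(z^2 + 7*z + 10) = (z^2 - 9*z + 14)/(z^2 + 7*z + 10)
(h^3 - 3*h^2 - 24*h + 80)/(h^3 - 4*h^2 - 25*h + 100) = (h - 4)/(h - 5)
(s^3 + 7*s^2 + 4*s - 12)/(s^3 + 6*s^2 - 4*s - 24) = (s - 1)/(s - 2)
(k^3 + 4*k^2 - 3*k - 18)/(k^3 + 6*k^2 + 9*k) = (k - 2)/k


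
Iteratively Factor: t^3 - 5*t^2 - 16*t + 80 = (t + 4)*(t^2 - 9*t + 20) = (t - 5)*(t + 4)*(t - 4)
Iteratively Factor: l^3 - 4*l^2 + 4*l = (l - 2)*(l^2 - 2*l) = l*(l - 2)*(l - 2)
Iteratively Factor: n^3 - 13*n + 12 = (n + 4)*(n^2 - 4*n + 3) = (n - 1)*(n + 4)*(n - 3)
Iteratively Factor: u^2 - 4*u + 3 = (u - 1)*(u - 3)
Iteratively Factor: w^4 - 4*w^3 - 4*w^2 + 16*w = (w - 2)*(w^3 - 2*w^2 - 8*w) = w*(w - 2)*(w^2 - 2*w - 8) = w*(w - 4)*(w - 2)*(w + 2)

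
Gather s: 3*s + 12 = 3*s + 12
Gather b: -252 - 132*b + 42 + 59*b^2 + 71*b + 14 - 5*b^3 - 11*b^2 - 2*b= -5*b^3 + 48*b^2 - 63*b - 196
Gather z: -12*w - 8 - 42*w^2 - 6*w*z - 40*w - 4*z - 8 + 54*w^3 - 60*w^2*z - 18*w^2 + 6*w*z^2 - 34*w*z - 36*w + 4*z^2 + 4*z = 54*w^3 - 60*w^2 - 88*w + z^2*(6*w + 4) + z*(-60*w^2 - 40*w) - 16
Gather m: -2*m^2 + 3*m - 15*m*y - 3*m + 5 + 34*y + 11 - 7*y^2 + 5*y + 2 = -2*m^2 - 15*m*y - 7*y^2 + 39*y + 18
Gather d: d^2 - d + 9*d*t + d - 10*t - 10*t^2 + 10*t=d^2 + 9*d*t - 10*t^2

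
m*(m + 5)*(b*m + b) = b*m^3 + 6*b*m^2 + 5*b*m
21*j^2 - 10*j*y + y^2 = (-7*j + y)*(-3*j + y)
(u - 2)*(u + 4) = u^2 + 2*u - 8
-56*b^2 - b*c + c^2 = (-8*b + c)*(7*b + c)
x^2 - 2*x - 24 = (x - 6)*(x + 4)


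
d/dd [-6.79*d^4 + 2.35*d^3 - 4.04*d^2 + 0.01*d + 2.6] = -27.16*d^3 + 7.05*d^2 - 8.08*d + 0.01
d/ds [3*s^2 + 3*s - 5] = 6*s + 3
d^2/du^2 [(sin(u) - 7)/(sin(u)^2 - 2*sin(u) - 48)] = (sin(u)^5 - 26*sin(u)^4 + 328*sin(u)^3 - 1426*sin(u)^2 + 2604*sin(u) + 920)/(-sin(u)^2 + 2*sin(u) + 48)^3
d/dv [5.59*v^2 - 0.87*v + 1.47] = 11.18*v - 0.87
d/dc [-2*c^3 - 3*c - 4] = -6*c^2 - 3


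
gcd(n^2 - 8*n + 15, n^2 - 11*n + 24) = n - 3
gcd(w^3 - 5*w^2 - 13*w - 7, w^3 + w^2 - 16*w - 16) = w + 1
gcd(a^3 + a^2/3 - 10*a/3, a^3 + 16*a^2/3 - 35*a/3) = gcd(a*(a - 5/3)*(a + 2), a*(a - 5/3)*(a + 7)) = a^2 - 5*a/3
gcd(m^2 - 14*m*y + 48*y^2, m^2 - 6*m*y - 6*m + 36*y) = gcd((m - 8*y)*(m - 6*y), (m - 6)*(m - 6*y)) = -m + 6*y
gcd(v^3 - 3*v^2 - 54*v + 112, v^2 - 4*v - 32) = v - 8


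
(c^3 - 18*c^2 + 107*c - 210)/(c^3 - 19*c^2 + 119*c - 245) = (c - 6)/(c - 7)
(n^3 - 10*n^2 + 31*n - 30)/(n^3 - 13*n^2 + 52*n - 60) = (n - 3)/(n - 6)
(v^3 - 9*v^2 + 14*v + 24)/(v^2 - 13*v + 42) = (v^2 - 3*v - 4)/(v - 7)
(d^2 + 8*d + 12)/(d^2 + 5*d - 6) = (d + 2)/(d - 1)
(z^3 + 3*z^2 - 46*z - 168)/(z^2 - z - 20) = (z^2 - z - 42)/(z - 5)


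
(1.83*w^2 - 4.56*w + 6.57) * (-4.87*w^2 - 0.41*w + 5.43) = -8.9121*w^4 + 21.4569*w^3 - 20.1894*w^2 - 27.4545*w + 35.6751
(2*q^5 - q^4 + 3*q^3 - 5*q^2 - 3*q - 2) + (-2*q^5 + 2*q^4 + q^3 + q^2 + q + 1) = q^4 + 4*q^3 - 4*q^2 - 2*q - 1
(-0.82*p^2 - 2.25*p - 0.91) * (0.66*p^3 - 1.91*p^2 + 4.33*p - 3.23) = -0.5412*p^5 + 0.0811999999999997*p^4 + 0.1463*p^3 - 5.3558*p^2 + 3.3272*p + 2.9393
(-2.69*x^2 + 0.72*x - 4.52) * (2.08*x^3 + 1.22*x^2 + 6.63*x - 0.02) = -5.5952*x^5 - 1.7842*x^4 - 26.3579*x^3 - 0.686999999999999*x^2 - 29.982*x + 0.0904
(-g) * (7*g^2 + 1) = -7*g^3 - g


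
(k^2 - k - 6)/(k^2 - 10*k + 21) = (k + 2)/(k - 7)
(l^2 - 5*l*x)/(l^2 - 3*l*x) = (l - 5*x)/(l - 3*x)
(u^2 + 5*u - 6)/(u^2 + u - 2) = (u + 6)/(u + 2)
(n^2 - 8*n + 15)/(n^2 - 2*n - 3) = (n - 5)/(n + 1)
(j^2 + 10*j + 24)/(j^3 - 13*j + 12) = (j + 6)/(j^2 - 4*j + 3)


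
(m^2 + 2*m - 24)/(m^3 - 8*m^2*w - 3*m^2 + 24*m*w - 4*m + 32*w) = (-m - 6)/(-m^2 + 8*m*w - m + 8*w)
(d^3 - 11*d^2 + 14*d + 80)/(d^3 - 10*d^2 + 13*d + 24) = (d^2 - 3*d - 10)/(d^2 - 2*d - 3)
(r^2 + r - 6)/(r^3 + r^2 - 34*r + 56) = (r + 3)/(r^2 + 3*r - 28)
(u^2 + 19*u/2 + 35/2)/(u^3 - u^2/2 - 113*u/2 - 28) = (2*u + 5)/(2*u^2 - 15*u - 8)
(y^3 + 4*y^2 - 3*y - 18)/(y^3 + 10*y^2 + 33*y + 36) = (y - 2)/(y + 4)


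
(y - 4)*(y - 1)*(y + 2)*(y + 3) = y^4 - 15*y^2 - 10*y + 24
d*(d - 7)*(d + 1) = d^3 - 6*d^2 - 7*d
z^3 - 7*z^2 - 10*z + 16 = (z - 8)*(z - 1)*(z + 2)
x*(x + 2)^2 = x^3 + 4*x^2 + 4*x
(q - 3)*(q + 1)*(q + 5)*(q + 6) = q^4 + 9*q^3 + 5*q^2 - 93*q - 90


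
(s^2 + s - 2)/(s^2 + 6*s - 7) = (s + 2)/(s + 7)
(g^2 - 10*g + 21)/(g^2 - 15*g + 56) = (g - 3)/(g - 8)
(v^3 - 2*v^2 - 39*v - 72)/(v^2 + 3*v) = v - 5 - 24/v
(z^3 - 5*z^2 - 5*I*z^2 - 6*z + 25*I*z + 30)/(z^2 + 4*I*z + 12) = (z^2 - z*(5 + 3*I) + 15*I)/(z + 6*I)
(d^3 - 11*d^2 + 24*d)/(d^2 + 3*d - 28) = d*(d^2 - 11*d + 24)/(d^2 + 3*d - 28)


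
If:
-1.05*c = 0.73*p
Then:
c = -0.695238095238095*p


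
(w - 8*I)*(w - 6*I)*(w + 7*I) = w^3 - 7*I*w^2 + 50*w - 336*I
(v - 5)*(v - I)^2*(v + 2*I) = v^4 - 5*v^3 + 3*v^2 - 15*v - 2*I*v + 10*I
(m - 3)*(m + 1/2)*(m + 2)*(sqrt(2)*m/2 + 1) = sqrt(2)*m^4/2 - sqrt(2)*m^3/4 + m^3 - 13*sqrt(2)*m^2/4 - m^2/2 - 13*m/2 - 3*sqrt(2)*m/2 - 3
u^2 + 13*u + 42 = (u + 6)*(u + 7)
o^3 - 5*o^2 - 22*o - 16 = (o - 8)*(o + 1)*(o + 2)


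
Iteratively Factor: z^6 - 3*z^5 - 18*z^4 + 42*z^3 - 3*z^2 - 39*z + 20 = (z + 4)*(z^5 - 7*z^4 + 10*z^3 + 2*z^2 - 11*z + 5) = (z - 1)*(z + 4)*(z^4 - 6*z^3 + 4*z^2 + 6*z - 5) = (z - 1)^2*(z + 4)*(z^3 - 5*z^2 - z + 5) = (z - 5)*(z - 1)^2*(z + 4)*(z^2 - 1) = (z - 5)*(z - 1)^3*(z + 4)*(z + 1)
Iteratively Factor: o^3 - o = (o)*(o^2 - 1) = o*(o + 1)*(o - 1)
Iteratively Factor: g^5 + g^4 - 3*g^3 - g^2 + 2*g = (g - 1)*(g^4 + 2*g^3 - g^2 - 2*g) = (g - 1)^2*(g^3 + 3*g^2 + 2*g) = (g - 1)^2*(g + 2)*(g^2 + g) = (g - 1)^2*(g + 1)*(g + 2)*(g)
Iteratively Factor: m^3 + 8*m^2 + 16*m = (m)*(m^2 + 8*m + 16) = m*(m + 4)*(m + 4)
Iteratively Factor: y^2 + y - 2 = (y - 1)*(y + 2)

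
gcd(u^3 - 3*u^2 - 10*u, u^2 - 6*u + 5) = u - 5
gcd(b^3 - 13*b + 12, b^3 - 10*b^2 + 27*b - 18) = b^2 - 4*b + 3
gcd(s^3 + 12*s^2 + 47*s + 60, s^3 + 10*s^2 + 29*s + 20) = s^2 + 9*s + 20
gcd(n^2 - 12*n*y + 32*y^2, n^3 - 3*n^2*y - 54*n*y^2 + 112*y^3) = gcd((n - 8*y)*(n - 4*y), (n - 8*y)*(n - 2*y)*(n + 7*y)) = -n + 8*y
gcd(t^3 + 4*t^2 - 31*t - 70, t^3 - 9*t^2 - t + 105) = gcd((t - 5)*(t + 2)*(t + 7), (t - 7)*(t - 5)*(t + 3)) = t - 5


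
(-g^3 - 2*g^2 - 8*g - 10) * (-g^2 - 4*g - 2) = g^5 + 6*g^4 + 18*g^3 + 46*g^2 + 56*g + 20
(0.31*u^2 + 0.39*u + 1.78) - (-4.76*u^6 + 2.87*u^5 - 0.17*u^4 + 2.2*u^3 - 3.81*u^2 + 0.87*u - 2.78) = 4.76*u^6 - 2.87*u^5 + 0.17*u^4 - 2.2*u^3 + 4.12*u^2 - 0.48*u + 4.56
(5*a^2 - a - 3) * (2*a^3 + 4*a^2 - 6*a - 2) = 10*a^5 + 18*a^4 - 40*a^3 - 16*a^2 + 20*a + 6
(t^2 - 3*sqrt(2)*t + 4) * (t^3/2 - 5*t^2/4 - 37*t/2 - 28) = t^5/2 - 3*sqrt(2)*t^4/2 - 5*t^4/4 - 33*t^3/2 + 15*sqrt(2)*t^3/4 - 33*t^2 + 111*sqrt(2)*t^2/2 - 74*t + 84*sqrt(2)*t - 112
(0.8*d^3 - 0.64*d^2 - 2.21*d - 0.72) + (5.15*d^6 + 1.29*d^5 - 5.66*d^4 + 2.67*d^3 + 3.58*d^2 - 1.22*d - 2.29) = 5.15*d^6 + 1.29*d^5 - 5.66*d^4 + 3.47*d^3 + 2.94*d^2 - 3.43*d - 3.01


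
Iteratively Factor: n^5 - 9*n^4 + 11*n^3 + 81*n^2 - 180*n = (n + 3)*(n^4 - 12*n^3 + 47*n^2 - 60*n) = n*(n + 3)*(n^3 - 12*n^2 + 47*n - 60) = n*(n - 5)*(n + 3)*(n^2 - 7*n + 12) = n*(n - 5)*(n - 4)*(n + 3)*(n - 3)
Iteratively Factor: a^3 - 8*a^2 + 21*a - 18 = (a - 3)*(a^2 - 5*a + 6) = (a - 3)*(a - 2)*(a - 3)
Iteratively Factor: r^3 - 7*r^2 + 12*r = (r - 3)*(r^2 - 4*r) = r*(r - 3)*(r - 4)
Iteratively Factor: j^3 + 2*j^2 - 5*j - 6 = (j - 2)*(j^2 + 4*j + 3) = (j - 2)*(j + 3)*(j + 1)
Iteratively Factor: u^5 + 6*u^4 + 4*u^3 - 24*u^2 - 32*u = (u + 2)*(u^4 + 4*u^3 - 4*u^2 - 16*u) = u*(u + 2)*(u^3 + 4*u^2 - 4*u - 16) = u*(u + 2)^2*(u^2 + 2*u - 8) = u*(u - 2)*(u + 2)^2*(u + 4)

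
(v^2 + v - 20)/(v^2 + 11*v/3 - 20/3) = 3*(v - 4)/(3*v - 4)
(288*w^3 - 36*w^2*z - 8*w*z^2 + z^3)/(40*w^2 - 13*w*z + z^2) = (-36*w^2 + z^2)/(-5*w + z)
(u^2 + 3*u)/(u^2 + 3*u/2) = 2*(u + 3)/(2*u + 3)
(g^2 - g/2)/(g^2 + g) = (g - 1/2)/(g + 1)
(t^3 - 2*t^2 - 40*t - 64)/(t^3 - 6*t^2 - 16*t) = (t + 4)/t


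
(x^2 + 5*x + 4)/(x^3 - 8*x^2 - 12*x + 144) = (x + 1)/(x^2 - 12*x + 36)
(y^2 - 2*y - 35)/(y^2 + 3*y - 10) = (y - 7)/(y - 2)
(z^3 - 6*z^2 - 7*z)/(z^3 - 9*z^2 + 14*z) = (z + 1)/(z - 2)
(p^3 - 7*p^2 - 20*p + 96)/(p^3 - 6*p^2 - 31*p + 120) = (p + 4)/(p + 5)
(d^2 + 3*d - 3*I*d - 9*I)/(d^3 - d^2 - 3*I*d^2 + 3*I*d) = (d + 3)/(d*(d - 1))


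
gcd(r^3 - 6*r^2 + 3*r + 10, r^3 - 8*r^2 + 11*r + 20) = r^2 - 4*r - 5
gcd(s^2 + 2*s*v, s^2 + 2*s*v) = s^2 + 2*s*v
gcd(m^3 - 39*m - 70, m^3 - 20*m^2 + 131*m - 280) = m - 7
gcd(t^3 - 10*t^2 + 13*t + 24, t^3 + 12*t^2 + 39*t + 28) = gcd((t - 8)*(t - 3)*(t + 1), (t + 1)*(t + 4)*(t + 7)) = t + 1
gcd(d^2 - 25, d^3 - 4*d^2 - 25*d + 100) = d^2 - 25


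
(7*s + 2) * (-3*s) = -21*s^2 - 6*s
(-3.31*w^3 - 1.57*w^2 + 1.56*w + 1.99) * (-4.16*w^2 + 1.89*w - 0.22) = 13.7696*w^5 + 0.275300000000001*w^4 - 8.7287*w^3 - 4.9846*w^2 + 3.4179*w - 0.4378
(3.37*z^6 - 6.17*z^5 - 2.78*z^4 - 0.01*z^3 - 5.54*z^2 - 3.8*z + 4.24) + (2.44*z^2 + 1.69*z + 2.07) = 3.37*z^6 - 6.17*z^5 - 2.78*z^4 - 0.01*z^3 - 3.1*z^2 - 2.11*z + 6.31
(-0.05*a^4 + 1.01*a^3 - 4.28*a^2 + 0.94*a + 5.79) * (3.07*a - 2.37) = -0.1535*a^5 + 3.2192*a^4 - 15.5333*a^3 + 13.0294*a^2 + 15.5475*a - 13.7223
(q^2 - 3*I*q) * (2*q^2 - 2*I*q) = 2*q^4 - 8*I*q^3 - 6*q^2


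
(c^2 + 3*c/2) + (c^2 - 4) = 2*c^2 + 3*c/2 - 4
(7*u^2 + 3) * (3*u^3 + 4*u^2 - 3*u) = 21*u^5 + 28*u^4 - 12*u^3 + 12*u^2 - 9*u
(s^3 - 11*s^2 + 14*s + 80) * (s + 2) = s^4 - 9*s^3 - 8*s^2 + 108*s + 160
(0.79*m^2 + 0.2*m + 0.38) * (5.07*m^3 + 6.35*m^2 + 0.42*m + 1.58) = 4.0053*m^5 + 6.0305*m^4 + 3.5284*m^3 + 3.7452*m^2 + 0.4756*m + 0.6004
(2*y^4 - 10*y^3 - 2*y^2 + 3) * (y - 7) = 2*y^5 - 24*y^4 + 68*y^3 + 14*y^2 + 3*y - 21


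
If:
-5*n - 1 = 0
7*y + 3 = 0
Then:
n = -1/5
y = -3/7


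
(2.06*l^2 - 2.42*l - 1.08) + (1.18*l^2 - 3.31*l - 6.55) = 3.24*l^2 - 5.73*l - 7.63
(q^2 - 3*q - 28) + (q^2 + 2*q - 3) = 2*q^2 - q - 31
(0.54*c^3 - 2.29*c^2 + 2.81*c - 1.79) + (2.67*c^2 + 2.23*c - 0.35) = 0.54*c^3 + 0.38*c^2 + 5.04*c - 2.14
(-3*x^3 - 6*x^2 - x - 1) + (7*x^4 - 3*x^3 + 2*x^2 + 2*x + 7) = 7*x^4 - 6*x^3 - 4*x^2 + x + 6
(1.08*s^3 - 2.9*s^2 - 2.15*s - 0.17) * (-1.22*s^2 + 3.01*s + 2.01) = -1.3176*s^5 + 6.7888*s^4 - 3.9352*s^3 - 12.0931*s^2 - 4.8332*s - 0.3417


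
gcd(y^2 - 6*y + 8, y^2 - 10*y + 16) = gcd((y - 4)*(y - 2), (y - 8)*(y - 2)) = y - 2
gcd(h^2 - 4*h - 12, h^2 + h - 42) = h - 6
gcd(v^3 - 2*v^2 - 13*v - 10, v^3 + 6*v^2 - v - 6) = v + 1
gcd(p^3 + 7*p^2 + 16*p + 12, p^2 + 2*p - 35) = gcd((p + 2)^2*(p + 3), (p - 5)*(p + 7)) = 1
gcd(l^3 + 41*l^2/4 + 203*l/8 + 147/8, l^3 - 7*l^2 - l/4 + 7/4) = 1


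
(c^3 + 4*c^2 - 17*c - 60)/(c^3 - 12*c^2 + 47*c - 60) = (c^2 + 8*c + 15)/(c^2 - 8*c + 15)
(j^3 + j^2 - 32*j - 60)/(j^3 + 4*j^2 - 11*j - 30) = (j - 6)/(j - 3)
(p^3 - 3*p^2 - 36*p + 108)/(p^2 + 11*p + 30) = (p^2 - 9*p + 18)/(p + 5)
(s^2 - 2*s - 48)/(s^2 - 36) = (s - 8)/(s - 6)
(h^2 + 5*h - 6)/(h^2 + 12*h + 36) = (h - 1)/(h + 6)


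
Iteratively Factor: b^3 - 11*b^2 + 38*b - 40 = (b - 4)*(b^2 - 7*b + 10) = (b - 5)*(b - 4)*(b - 2)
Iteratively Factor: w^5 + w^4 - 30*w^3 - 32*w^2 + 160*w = (w + 4)*(w^4 - 3*w^3 - 18*w^2 + 40*w) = w*(w + 4)*(w^3 - 3*w^2 - 18*w + 40) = w*(w - 5)*(w + 4)*(w^2 + 2*w - 8) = w*(w - 5)*(w - 2)*(w + 4)*(w + 4)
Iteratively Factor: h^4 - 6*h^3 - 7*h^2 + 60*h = (h - 5)*(h^3 - h^2 - 12*h) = (h - 5)*(h + 3)*(h^2 - 4*h) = h*(h - 5)*(h + 3)*(h - 4)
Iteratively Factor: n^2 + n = (n)*(n + 1)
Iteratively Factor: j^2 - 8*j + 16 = (j - 4)*(j - 4)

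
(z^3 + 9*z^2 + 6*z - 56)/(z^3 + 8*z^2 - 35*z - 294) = (z^2 + 2*z - 8)/(z^2 + z - 42)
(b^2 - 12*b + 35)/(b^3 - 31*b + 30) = (b - 7)/(b^2 + 5*b - 6)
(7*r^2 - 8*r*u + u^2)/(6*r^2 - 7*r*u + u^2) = (7*r - u)/(6*r - u)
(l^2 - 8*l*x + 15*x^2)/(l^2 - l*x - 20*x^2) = (l - 3*x)/(l + 4*x)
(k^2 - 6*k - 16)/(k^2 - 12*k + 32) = (k + 2)/(k - 4)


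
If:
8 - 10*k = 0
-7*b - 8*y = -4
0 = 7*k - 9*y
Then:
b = -44/315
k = 4/5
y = 28/45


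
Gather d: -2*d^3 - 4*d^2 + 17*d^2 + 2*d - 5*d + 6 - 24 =-2*d^3 + 13*d^2 - 3*d - 18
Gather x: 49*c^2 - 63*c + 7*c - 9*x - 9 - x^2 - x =49*c^2 - 56*c - x^2 - 10*x - 9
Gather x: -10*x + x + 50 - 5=45 - 9*x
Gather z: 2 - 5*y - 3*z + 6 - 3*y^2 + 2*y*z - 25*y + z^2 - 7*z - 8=-3*y^2 - 30*y + z^2 + z*(2*y - 10)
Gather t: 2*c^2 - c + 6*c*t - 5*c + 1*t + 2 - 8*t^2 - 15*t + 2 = 2*c^2 - 6*c - 8*t^2 + t*(6*c - 14) + 4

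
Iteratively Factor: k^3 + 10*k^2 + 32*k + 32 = (k + 4)*(k^2 + 6*k + 8) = (k + 2)*(k + 4)*(k + 4)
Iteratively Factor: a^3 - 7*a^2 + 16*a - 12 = (a - 2)*(a^2 - 5*a + 6) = (a - 3)*(a - 2)*(a - 2)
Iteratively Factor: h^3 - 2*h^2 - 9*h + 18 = (h - 3)*(h^2 + h - 6) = (h - 3)*(h + 3)*(h - 2)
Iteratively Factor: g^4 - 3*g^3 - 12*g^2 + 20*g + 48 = (g + 2)*(g^3 - 5*g^2 - 2*g + 24) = (g + 2)^2*(g^2 - 7*g + 12) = (g - 3)*(g + 2)^2*(g - 4)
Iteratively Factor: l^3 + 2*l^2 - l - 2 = (l - 1)*(l^2 + 3*l + 2) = (l - 1)*(l + 1)*(l + 2)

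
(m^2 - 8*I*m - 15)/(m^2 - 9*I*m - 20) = (m - 3*I)/(m - 4*I)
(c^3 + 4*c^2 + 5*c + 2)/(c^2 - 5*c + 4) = (c^3 + 4*c^2 + 5*c + 2)/(c^2 - 5*c + 4)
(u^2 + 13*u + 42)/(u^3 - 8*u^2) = (u^2 + 13*u + 42)/(u^2*(u - 8))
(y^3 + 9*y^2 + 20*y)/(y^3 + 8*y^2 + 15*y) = (y + 4)/(y + 3)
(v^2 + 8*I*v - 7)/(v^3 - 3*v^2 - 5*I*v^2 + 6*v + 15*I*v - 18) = (v + 7*I)/(v^2 + v*(-3 - 6*I) + 18*I)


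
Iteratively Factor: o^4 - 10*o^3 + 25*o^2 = (o - 5)*(o^3 - 5*o^2) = o*(o - 5)*(o^2 - 5*o) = o*(o - 5)^2*(o)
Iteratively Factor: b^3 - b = (b)*(b^2 - 1) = b*(b + 1)*(b - 1)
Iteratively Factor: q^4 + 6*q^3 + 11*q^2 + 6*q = (q + 1)*(q^3 + 5*q^2 + 6*q) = q*(q + 1)*(q^2 + 5*q + 6) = q*(q + 1)*(q + 2)*(q + 3)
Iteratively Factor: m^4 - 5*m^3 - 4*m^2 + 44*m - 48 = (m - 2)*(m^3 - 3*m^2 - 10*m + 24) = (m - 2)*(m + 3)*(m^2 - 6*m + 8) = (m - 4)*(m - 2)*(m + 3)*(m - 2)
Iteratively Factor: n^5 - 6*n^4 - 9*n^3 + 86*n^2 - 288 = (n + 2)*(n^4 - 8*n^3 + 7*n^2 + 72*n - 144) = (n - 3)*(n + 2)*(n^3 - 5*n^2 - 8*n + 48) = (n - 3)*(n + 2)*(n + 3)*(n^2 - 8*n + 16) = (n - 4)*(n - 3)*(n + 2)*(n + 3)*(n - 4)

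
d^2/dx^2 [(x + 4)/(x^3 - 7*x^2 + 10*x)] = 2*(3*x^5 + 3*x^4 - 185*x^3 + 708*x^2 - 840*x + 400)/(x^3*(x^6 - 21*x^5 + 177*x^4 - 763*x^3 + 1770*x^2 - 2100*x + 1000))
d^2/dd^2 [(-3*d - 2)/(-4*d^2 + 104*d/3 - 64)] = 3*(9*(8 - 3*d)*(3*d^2 - 26*d + 48) + 4*(3*d - 13)^2*(3*d + 2))/(2*(3*d^2 - 26*d + 48)^3)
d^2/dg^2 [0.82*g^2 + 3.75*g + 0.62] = 1.64000000000000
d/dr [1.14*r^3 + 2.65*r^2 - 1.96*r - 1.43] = 3.42*r^2 + 5.3*r - 1.96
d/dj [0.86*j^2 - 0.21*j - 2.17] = 1.72*j - 0.21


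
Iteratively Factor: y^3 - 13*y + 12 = (y - 3)*(y^2 + 3*y - 4) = (y - 3)*(y + 4)*(y - 1)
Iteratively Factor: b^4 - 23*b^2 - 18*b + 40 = (b - 5)*(b^3 + 5*b^2 + 2*b - 8) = (b - 5)*(b + 4)*(b^2 + b - 2) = (b - 5)*(b - 1)*(b + 4)*(b + 2)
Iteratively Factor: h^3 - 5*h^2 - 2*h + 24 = (h + 2)*(h^2 - 7*h + 12) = (h - 4)*(h + 2)*(h - 3)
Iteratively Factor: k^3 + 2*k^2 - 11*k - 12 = (k + 4)*(k^2 - 2*k - 3) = (k + 1)*(k + 4)*(k - 3)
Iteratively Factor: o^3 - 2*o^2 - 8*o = (o + 2)*(o^2 - 4*o) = (o - 4)*(o + 2)*(o)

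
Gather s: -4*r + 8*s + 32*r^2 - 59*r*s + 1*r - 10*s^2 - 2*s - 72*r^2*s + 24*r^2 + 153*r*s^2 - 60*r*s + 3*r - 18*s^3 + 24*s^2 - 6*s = 56*r^2 - 18*s^3 + s^2*(153*r + 14) + s*(-72*r^2 - 119*r)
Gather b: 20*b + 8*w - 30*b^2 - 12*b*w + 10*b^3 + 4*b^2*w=10*b^3 + b^2*(4*w - 30) + b*(20 - 12*w) + 8*w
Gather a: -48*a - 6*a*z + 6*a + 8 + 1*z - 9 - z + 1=a*(-6*z - 42)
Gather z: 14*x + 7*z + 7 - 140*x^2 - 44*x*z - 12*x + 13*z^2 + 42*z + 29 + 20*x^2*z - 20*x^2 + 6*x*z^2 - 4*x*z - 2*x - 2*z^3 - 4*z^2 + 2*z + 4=-160*x^2 - 2*z^3 + z^2*(6*x + 9) + z*(20*x^2 - 48*x + 51) + 40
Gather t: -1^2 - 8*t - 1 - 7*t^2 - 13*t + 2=-7*t^2 - 21*t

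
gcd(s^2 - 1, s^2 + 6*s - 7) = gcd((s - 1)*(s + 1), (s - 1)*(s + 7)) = s - 1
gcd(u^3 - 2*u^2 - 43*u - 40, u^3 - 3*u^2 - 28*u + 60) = u + 5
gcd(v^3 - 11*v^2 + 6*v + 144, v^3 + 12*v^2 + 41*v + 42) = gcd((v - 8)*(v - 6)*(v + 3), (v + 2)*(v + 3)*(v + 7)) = v + 3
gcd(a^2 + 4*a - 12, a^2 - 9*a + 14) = a - 2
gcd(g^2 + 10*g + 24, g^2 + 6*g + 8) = g + 4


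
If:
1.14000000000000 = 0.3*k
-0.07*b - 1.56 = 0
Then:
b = -22.29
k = 3.80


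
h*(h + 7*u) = h^2 + 7*h*u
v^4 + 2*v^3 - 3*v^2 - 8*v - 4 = (v - 2)*(v + 1)^2*(v + 2)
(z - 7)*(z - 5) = z^2 - 12*z + 35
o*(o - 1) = o^2 - o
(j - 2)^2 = j^2 - 4*j + 4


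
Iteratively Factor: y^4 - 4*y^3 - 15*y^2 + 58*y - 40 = (y - 1)*(y^3 - 3*y^2 - 18*y + 40) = (y - 2)*(y - 1)*(y^2 - y - 20) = (y - 2)*(y - 1)*(y + 4)*(y - 5)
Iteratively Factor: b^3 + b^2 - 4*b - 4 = (b + 2)*(b^2 - b - 2) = (b - 2)*(b + 2)*(b + 1)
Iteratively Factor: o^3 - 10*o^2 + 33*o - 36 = (o - 3)*(o^2 - 7*o + 12) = (o - 4)*(o - 3)*(o - 3)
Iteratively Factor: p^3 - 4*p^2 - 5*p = (p + 1)*(p^2 - 5*p) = p*(p + 1)*(p - 5)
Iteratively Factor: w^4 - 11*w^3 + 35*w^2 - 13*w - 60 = (w - 5)*(w^3 - 6*w^2 + 5*w + 12) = (w - 5)*(w + 1)*(w^2 - 7*w + 12) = (w - 5)*(w - 4)*(w + 1)*(w - 3)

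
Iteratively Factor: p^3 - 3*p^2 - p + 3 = (p - 1)*(p^2 - 2*p - 3) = (p - 3)*(p - 1)*(p + 1)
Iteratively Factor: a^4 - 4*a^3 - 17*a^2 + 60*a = (a + 4)*(a^3 - 8*a^2 + 15*a) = (a - 5)*(a + 4)*(a^2 - 3*a) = a*(a - 5)*(a + 4)*(a - 3)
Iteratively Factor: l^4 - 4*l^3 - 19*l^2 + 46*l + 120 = (l + 3)*(l^3 - 7*l^2 + 2*l + 40) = (l - 4)*(l + 3)*(l^2 - 3*l - 10) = (l - 4)*(l + 2)*(l + 3)*(l - 5)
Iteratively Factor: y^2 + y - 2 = (y + 2)*(y - 1)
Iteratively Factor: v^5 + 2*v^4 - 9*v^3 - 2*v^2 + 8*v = (v + 4)*(v^4 - 2*v^3 - v^2 + 2*v) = (v - 2)*(v + 4)*(v^3 - v) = v*(v - 2)*(v + 4)*(v^2 - 1) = v*(v - 2)*(v + 1)*(v + 4)*(v - 1)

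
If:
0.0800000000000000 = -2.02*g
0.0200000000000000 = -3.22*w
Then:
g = -0.04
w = -0.01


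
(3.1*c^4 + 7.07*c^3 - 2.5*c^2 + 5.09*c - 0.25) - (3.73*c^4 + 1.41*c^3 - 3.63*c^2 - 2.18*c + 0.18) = -0.63*c^4 + 5.66*c^3 + 1.13*c^2 + 7.27*c - 0.43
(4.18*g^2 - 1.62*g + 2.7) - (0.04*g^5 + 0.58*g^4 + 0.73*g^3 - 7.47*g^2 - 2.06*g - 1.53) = -0.04*g^5 - 0.58*g^4 - 0.73*g^3 + 11.65*g^2 + 0.44*g + 4.23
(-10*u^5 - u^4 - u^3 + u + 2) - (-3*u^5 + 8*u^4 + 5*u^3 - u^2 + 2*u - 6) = -7*u^5 - 9*u^4 - 6*u^3 + u^2 - u + 8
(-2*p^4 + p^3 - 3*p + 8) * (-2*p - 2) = 4*p^5 + 2*p^4 - 2*p^3 + 6*p^2 - 10*p - 16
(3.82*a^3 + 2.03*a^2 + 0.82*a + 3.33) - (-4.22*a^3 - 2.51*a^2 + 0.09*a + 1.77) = 8.04*a^3 + 4.54*a^2 + 0.73*a + 1.56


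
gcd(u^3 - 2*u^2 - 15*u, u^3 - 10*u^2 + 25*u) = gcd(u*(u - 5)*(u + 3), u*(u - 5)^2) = u^2 - 5*u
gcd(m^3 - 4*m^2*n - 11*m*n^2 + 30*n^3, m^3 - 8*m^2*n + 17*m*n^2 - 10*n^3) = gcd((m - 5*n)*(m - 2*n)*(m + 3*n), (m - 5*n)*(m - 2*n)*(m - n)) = m^2 - 7*m*n + 10*n^2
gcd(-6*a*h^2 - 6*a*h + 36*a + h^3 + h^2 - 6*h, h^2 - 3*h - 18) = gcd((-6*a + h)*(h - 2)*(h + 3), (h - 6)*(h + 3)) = h + 3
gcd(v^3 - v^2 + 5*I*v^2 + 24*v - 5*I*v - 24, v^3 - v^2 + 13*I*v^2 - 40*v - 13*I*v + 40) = v^2 + v*(-1 + 8*I) - 8*I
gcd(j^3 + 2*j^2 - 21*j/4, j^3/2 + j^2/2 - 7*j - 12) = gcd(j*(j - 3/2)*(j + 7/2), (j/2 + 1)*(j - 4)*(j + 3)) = 1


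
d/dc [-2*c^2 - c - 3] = -4*c - 1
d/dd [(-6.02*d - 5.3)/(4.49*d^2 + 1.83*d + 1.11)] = (27.0298*d^2 + 47.594*d + 3.0168)/(20.1601*d^4 + 16.4334*d^3 + 13.3167*d^2 + 4.0626*d + 1.2321)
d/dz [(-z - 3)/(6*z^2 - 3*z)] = (2*z^2 + 12*z - 3)/(3*z^2*(4*z^2 - 4*z + 1))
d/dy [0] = 0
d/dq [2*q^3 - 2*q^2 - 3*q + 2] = 6*q^2 - 4*q - 3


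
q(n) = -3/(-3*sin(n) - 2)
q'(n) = -9*cos(n)/(-3*sin(n) - 2)^2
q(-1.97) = -3.93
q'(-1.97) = 5.99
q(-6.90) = 11.33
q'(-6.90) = -104.80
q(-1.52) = -3.01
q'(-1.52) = -0.46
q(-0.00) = 1.50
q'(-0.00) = -2.25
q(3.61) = 4.65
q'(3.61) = 19.27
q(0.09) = 1.32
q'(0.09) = -1.74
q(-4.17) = 0.66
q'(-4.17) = 0.22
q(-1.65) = -3.03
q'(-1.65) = 0.73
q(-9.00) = 3.93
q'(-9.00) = 14.06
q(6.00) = 2.58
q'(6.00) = -6.40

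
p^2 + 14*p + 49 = (p + 7)^2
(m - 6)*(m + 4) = m^2 - 2*m - 24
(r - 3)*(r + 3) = r^2 - 9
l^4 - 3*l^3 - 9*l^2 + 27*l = l*(l - 3)^2*(l + 3)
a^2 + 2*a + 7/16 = (a + 1/4)*(a + 7/4)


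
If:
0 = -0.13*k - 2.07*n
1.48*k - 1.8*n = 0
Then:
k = 0.00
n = 0.00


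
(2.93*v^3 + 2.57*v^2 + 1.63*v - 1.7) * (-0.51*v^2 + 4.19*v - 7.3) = -1.4943*v^5 + 10.966*v^4 - 11.452*v^3 - 11.0643*v^2 - 19.022*v + 12.41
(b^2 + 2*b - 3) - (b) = b^2 + b - 3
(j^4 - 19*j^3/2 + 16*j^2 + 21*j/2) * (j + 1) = j^5 - 17*j^4/2 + 13*j^3/2 + 53*j^2/2 + 21*j/2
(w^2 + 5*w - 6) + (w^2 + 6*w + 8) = 2*w^2 + 11*w + 2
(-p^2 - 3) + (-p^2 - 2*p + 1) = -2*p^2 - 2*p - 2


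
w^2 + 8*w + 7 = (w + 1)*(w + 7)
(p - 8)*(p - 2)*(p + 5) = p^3 - 5*p^2 - 34*p + 80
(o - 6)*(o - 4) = o^2 - 10*o + 24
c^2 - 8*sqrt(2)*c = c*(c - 8*sqrt(2))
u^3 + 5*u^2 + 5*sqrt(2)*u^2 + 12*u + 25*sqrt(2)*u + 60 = (u + 5)*(u + 2*sqrt(2))*(u + 3*sqrt(2))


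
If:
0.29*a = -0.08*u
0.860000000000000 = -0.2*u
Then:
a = 1.19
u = -4.30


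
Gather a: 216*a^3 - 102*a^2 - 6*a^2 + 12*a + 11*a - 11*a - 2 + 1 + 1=216*a^3 - 108*a^2 + 12*a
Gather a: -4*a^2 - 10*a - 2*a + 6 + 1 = -4*a^2 - 12*a + 7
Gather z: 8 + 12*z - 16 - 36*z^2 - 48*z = -36*z^2 - 36*z - 8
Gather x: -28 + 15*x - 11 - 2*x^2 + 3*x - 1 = -2*x^2 + 18*x - 40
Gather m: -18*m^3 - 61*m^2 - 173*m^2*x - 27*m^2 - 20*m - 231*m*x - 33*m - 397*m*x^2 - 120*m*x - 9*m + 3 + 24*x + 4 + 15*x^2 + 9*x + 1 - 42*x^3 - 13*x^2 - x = -18*m^3 + m^2*(-173*x - 88) + m*(-397*x^2 - 351*x - 62) - 42*x^3 + 2*x^2 + 32*x + 8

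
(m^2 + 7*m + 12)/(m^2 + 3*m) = (m + 4)/m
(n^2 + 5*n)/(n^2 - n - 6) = n*(n + 5)/(n^2 - n - 6)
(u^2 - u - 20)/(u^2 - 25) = (u + 4)/(u + 5)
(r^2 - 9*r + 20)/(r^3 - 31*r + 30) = (r - 4)/(r^2 + 5*r - 6)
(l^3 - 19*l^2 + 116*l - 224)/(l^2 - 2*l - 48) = (l^2 - 11*l + 28)/(l + 6)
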